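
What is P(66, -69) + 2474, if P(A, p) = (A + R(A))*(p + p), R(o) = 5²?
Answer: -10084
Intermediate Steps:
R(o) = 25
P(A, p) = 2*p*(25 + A) (P(A, p) = (A + 25)*(p + p) = (25 + A)*(2*p) = 2*p*(25 + A))
P(66, -69) + 2474 = 2*(-69)*(25 + 66) + 2474 = 2*(-69)*91 + 2474 = -12558 + 2474 = -10084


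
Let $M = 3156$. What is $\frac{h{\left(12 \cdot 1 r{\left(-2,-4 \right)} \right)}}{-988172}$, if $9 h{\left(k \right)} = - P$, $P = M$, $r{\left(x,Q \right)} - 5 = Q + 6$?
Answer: $\frac{263}{741129} \approx 0.00035486$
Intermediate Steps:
$r{\left(x,Q \right)} = 11 + Q$ ($r{\left(x,Q \right)} = 5 + \left(Q + 6\right) = 5 + \left(6 + Q\right) = 11 + Q$)
$P = 3156$
$h{\left(k \right)} = - \frac{1052}{3}$ ($h{\left(k \right)} = \frac{\left(-1\right) 3156}{9} = \frac{1}{9} \left(-3156\right) = - \frac{1052}{3}$)
$\frac{h{\left(12 \cdot 1 r{\left(-2,-4 \right)} \right)}}{-988172} = - \frac{1052}{3 \left(-988172\right)} = \left(- \frac{1052}{3}\right) \left(- \frac{1}{988172}\right) = \frac{263}{741129}$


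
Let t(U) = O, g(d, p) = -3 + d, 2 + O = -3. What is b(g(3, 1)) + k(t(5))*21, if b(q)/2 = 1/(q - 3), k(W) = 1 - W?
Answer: 376/3 ≈ 125.33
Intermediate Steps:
O = -5 (O = -2 - 3 = -5)
t(U) = -5
b(q) = 2/(-3 + q) (b(q) = 2/(q - 3) = 2/(-3 + q))
b(g(3, 1)) + k(t(5))*21 = 2/(-3 + (-3 + 3)) + (1 - 1*(-5))*21 = 2/(-3 + 0) + (1 + 5)*21 = 2/(-3) + 6*21 = 2*(-⅓) + 126 = -⅔ + 126 = 376/3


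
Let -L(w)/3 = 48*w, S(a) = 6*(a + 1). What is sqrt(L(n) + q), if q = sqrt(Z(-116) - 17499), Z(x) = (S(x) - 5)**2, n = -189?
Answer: sqrt(27216 + sqrt(465526)) ≈ 167.03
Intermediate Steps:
S(a) = 6 + 6*a (S(a) = 6*(1 + a) = 6 + 6*a)
L(w) = -144*w
Z(x) = (1 + 6*x)**2 (Z(x) = ((6 + 6*x) - 5)**2 = (1 + 6*x)**2)
q = sqrt(465526) (q = sqrt((1 + 6*(-116))**2 - 17499) = sqrt((1 - 696)**2 - 17499) = sqrt((-695)**2 - 17499) = sqrt(483025 - 17499) = sqrt(465526) ≈ 682.29)
sqrt(L(n) + q) = sqrt(-144*(-189) + sqrt(465526)) = sqrt(27216 + sqrt(465526))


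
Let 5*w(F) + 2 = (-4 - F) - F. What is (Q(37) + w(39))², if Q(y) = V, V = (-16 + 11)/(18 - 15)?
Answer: 76729/225 ≈ 341.02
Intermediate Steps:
V = -5/3 ≈ -1.6667
Q(y) = -5/3
w(F) = -6/5 - 2*F/5 (w(F) = -⅖ + ((-4 - F) - F)/5 = -⅖ + (-4 - 2*F)/5 = -⅖ + (-⅘ - 2*F/5) = -6/5 - 2*F/5)
(Q(37) + w(39))² = (-5/3 + (-6/5 - ⅖*39))² = (-5/3 + (-6/5 - 78/5))² = (-5/3 - 84/5)² = (-277/15)² = 76729/225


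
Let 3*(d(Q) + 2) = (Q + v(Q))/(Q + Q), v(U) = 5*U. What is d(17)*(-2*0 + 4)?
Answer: -4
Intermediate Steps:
d(Q) = -1 (d(Q) = -2 + ((Q + 5*Q)/(Q + Q))/3 = -2 + ((6*Q)/((2*Q)))/3 = -2 + ((6*Q)*(1/(2*Q)))/3 = -2 + (⅓)*3 = -2 + 1 = -1)
d(17)*(-2*0 + 4) = -(-2*0 + 4) = -(0 + 4) = -1*4 = -4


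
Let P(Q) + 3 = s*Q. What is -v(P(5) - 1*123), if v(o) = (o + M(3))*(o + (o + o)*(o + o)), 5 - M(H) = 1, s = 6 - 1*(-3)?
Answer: 2014551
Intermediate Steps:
s = 9 (s = 6 + 3 = 9)
M(H) = 4 (M(H) = 5 - 1*1 = 5 - 1 = 4)
P(Q) = -3 + 9*Q
v(o) = (4 + o)*(o + 4*o²) (v(o) = (o + 4)*(o + (o + o)*(o + o)) = (4 + o)*(o + (2*o)*(2*o)) = (4 + o)*(o + 4*o²))
-v(P(5) - 1*123) = -((-3 + 9*5) - 1*123)*(4 + 4*((-3 + 9*5) - 1*123)² + 17*((-3 + 9*5) - 1*123)) = -((-3 + 45) - 123)*(4 + 4*((-3 + 45) - 123)² + 17*((-3 + 45) - 123)) = -(42 - 123)*(4 + 4*(42 - 123)² + 17*(42 - 123)) = -(-81)*(4 + 4*(-81)² + 17*(-81)) = -(-81)*(4 + 4*6561 - 1377) = -(-81)*(4 + 26244 - 1377) = -(-81)*24871 = -1*(-2014551) = 2014551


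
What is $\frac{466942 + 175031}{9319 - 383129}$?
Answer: $- \frac{22137}{12890} \approx -1.7174$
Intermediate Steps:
$\frac{466942 + 175031}{9319 - 383129} = \frac{641973}{-373810} = 641973 \left(- \frac{1}{373810}\right) = - \frac{22137}{12890}$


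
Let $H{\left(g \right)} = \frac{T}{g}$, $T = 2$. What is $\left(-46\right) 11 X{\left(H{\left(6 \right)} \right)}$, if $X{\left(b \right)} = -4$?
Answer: $2024$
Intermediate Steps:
$H{\left(g \right)} = \frac{2}{g}$
$\left(-46\right) 11 X{\left(H{\left(6 \right)} \right)} = \left(-46\right) 11 \left(-4\right) = \left(-506\right) \left(-4\right) = 2024$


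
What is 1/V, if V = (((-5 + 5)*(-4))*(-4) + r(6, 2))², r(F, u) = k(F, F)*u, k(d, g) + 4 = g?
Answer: 1/16 ≈ 0.062500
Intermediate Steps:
k(d, g) = -4 + g
r(F, u) = u*(-4 + F) (r(F, u) = (-4 + F)*u = u*(-4 + F))
V = 16 (V = (((-5 + 5)*(-4))*(-4) + 2*(-4 + 6))² = ((0*(-4))*(-4) + 2*2)² = (0*(-4) + 4)² = (0 + 4)² = 4² = 16)
1/V = 1/16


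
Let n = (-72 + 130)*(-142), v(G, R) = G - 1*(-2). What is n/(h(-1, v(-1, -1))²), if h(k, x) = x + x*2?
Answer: -8236/9 ≈ -915.11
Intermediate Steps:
v(G, R) = 2 + G (v(G, R) = G + 2 = 2 + G)
h(k, x) = 3*x (h(k, x) = x + 2*x = 3*x)
n = -8236 (n = 58*(-142) = -8236)
n/(h(-1, v(-1, -1))²) = -8236*1/(9*(2 - 1)²) = -8236/((3*1)²) = -8236/(3²) = -8236/9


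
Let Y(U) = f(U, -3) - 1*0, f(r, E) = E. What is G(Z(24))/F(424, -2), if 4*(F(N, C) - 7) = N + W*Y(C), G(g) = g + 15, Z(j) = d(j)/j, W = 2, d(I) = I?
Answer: 32/223 ≈ 0.14350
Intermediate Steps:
Z(j) = 1 (Z(j) = j/j = 1)
Y(U) = -3 (Y(U) = -3 - 1*0 = -3 + 0 = -3)
G(g) = 15 + g
F(N, C) = 11/2 + N/4 (F(N, C) = 7 + (N + 2*(-3))/4 = 7 + (N - 6)/4 = 7 + (-6 + N)/4 = 7 + (-3/2 + N/4) = 11/2 + N/4)
G(Z(24))/F(424, -2) = (15 + 1)/(11/2 + (1/4)*424) = 16/(11/2 + 106) = 16/(223/2) = 16*(2/223) = 32/223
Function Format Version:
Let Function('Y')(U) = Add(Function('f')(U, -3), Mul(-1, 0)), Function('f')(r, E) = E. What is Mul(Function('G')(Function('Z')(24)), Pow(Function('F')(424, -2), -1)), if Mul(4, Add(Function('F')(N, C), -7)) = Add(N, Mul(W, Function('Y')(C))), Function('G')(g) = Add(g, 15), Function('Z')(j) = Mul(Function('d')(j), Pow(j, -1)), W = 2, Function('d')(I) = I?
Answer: Rational(32, 223) ≈ 0.14350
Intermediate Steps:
Function('Z')(j) = 1 (Function('Z')(j) = Mul(j, Pow(j, -1)) = 1)
Function('Y')(U) = -3 (Function('Y')(U) = Add(-3, Mul(-1, 0)) = Add(-3, 0) = -3)
Function('G')(g) = Add(15, g)
Function('F')(N, C) = Add(Rational(11, 2), Mul(Rational(1, 4), N)) (Function('F')(N, C) = Add(7, Mul(Rational(1, 4), Add(N, Mul(2, -3)))) = Add(7, Mul(Rational(1, 4), Add(N, -6))) = Add(7, Mul(Rational(1, 4), Add(-6, N))) = Add(7, Add(Rational(-3, 2), Mul(Rational(1, 4), N))) = Add(Rational(11, 2), Mul(Rational(1, 4), N)))
Mul(Function('G')(Function('Z')(24)), Pow(Function('F')(424, -2), -1)) = Mul(Add(15, 1), Pow(Add(Rational(11, 2), Mul(Rational(1, 4), 424)), -1)) = Mul(16, Pow(Add(Rational(11, 2), 106), -1)) = Mul(16, Pow(Rational(223, 2), -1)) = Mul(16, Rational(2, 223)) = Rational(32, 223)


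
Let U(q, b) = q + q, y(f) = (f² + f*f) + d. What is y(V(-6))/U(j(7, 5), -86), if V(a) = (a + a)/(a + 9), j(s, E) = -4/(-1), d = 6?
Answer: 19/4 ≈ 4.7500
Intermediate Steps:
j(s, E) = 4 (j(s, E) = -4*(-1) = 4)
V(a) = 2*a/(9 + a) (V(a) = (2*a)/(9 + a) = 2*a/(9 + a))
y(f) = 6 + 2*f² (y(f) = (f² + f*f) + 6 = (f² + f²) + 6 = 2*f² + 6 = 6 + 2*f²)
U(q, b) = 2*q
y(V(-6))/U(j(7, 5), -86) = (6 + 2*(2*(-6)/(9 - 6))²)/((2*4)) = (6 + 2*(2*(-6)/3)²)/8 = (6 + 2*(2*(-6)*(⅓))²)*(⅛) = (6 + 2*(-4)²)*(⅛) = (6 + 2*16)*(⅛) = (6 + 32)*(⅛) = 38*(⅛) = 19/4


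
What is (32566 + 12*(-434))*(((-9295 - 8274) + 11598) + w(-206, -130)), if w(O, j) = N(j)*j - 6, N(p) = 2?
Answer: -170631846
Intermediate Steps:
w(O, j) = -6 + 2*j (w(O, j) = 2*j - 6 = -6 + 2*j)
(32566 + 12*(-434))*(((-9295 - 8274) + 11598) + w(-206, -130)) = (32566 + 12*(-434))*(((-9295 - 8274) + 11598) + (-6 + 2*(-130))) = (32566 - 5208)*((-17569 + 11598) + (-6 - 260)) = 27358*(-5971 - 266) = 27358*(-6237) = -170631846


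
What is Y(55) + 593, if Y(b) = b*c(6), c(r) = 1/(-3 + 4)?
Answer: 648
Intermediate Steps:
c(r) = 1 (c(r) = 1/1 = 1)
Y(b) = b (Y(b) = b*1 = b)
Y(55) + 593 = 55 + 593 = 648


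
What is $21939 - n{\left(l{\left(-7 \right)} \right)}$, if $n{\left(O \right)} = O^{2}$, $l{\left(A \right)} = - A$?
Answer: $21890$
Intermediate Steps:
$21939 - n{\left(l{\left(-7 \right)} \right)} = 21939 - \left(\left(-1\right) \left(-7\right)\right)^{2} = 21939 - 7^{2} = 21939 - 49 = 21890$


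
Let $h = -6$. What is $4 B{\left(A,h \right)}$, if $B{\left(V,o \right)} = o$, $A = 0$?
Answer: $-24$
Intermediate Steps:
$4 B{\left(A,h \right)} = 4 \left(-6\right) = -24$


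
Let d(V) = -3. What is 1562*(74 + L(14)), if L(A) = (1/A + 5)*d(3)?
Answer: 642763/7 ≈ 91823.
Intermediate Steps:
L(A) = -15 - 3/A (L(A) = (1/A + 5)*(-3) = (5 + 1/A)*(-3) = -15 - 3/A)
1562*(74 + L(14)) = 1562*(74 + (-15 - 3/14)) = 1562*(74 - 213/14) = 1562*(823/14) = 642763/7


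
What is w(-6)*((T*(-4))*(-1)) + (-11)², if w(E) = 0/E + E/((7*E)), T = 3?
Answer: 859/7 ≈ 122.71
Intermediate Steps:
w(E) = ⅐ (w(E) = 0 + E*(1/(7*E)) = 0 + ⅐ = ⅐)
w(-6)*((T*(-4))*(-1)) + (-11)² = ((3*(-4))*(-1))/7 + (-11)² = (-12*(-1))/7 + 121 = (⅐)*12 + 121 = 12/7 + 121 = 859/7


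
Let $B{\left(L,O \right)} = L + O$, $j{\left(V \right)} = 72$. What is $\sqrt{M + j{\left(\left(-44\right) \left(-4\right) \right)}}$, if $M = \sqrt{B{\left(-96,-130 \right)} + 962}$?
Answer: $2 \sqrt{18 + \sqrt{46}} \approx 9.9564$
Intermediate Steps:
$M = 4 \sqrt{46}$ ($M = \sqrt{\left(-96 - 130\right) + 962} = \sqrt{-226 + 962} = \sqrt{736} = 4 \sqrt{46} \approx 27.129$)
$\sqrt{M + j{\left(\left(-44\right) \left(-4\right) \right)}} = \sqrt{4 \sqrt{46} + 72} = \sqrt{72 + 4 \sqrt{46}}$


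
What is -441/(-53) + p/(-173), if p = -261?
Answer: 90126/9169 ≈ 9.8294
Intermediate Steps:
-441/(-53) + p/(-173) = -441/(-53) - 261/(-173) = -441*(-1/53) - 261*(-1/173) = 441/53 + 261/173 = 90126/9169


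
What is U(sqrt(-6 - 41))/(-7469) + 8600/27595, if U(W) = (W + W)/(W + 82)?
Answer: 86984351494/279110173881 - 164*I*sqrt(47)/50572599 ≈ 0.31165 - 2.2232e-5*I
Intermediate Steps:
U(W) = 2*W/(82 + W) (U(W) = (2*W)/(82 + W) = 2*W/(82 + W))
U(sqrt(-6 - 41))/(-7469) + 8600/27595 = (2*sqrt(-6 - 41)/(82 + sqrt(-6 - 41)))/(-7469) + 8600/27595 = (2*sqrt(-47)/(82 + sqrt(-47)))*(-1/7469) + 8600*(1/27595) = (2*(I*sqrt(47))/(82 + I*sqrt(47)))*(-1/7469) + 1720/5519 = (2*I*sqrt(47)/(82 + I*sqrt(47)))*(-1/7469) + 1720/5519 = -2*I*sqrt(47)/(7469*(82 + I*sqrt(47))) + 1720/5519 = 1720/5519 - 2*I*sqrt(47)/(7469*(82 + I*sqrt(47)))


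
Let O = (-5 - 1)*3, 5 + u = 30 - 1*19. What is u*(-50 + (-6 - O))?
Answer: -228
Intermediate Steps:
u = 6 (u = -5 + (30 - 1*19) = -5 + (30 - 19) = -5 + 11 = 6)
O = -18 (O = -6*3 = -18)
u*(-50 + (-6 - O)) = 6*(-50 + (-6 - 1*(-18))) = 6*(-50 + (-6 + 18)) = 6*(-50 + 12) = 6*(-38) = -228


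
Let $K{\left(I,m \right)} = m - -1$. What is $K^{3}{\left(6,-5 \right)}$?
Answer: $-64$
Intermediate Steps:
$K{\left(I,m \right)} = 1 + m$ ($K{\left(I,m \right)} = m + 1 = 1 + m$)
$K^{3}{\left(6,-5 \right)} = \left(1 - 5\right)^{3} = \left(-4\right)^{3} = -64$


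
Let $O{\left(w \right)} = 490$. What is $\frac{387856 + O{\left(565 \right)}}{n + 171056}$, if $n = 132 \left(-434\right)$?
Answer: $\frac{194173}{56884} \approx 3.4135$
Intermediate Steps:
$n = -57288$
$\frac{387856 + O{\left(565 \right)}}{n + 171056} = \frac{387856 + 490}{-57288 + 171056} = \frac{388346}{113768} = 388346 \cdot \frac{1}{113768} = \frac{194173}{56884}$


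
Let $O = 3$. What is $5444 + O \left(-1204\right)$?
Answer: $1832$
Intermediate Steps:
$5444 + O \left(-1204\right) = 5444 + 3 \left(-1204\right) = 5444 - 3612 = 1832$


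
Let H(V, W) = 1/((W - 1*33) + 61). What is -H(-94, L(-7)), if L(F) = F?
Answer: -1/21 ≈ -0.047619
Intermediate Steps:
H(V, W) = 1/(28 + W) (H(V, W) = 1/((W - 33) + 61) = 1/((-33 + W) + 61) = 1/(28 + W))
-H(-94, L(-7)) = -1/(28 - 7) = -1/21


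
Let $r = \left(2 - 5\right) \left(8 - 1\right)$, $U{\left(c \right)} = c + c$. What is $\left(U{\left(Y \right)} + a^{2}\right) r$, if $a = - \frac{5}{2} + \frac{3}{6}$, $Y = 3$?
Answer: $-210$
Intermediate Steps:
$U{\left(c \right)} = 2 c$
$r = -21$ ($r = \left(-3\right) 7 = -21$)
$a = -2$ ($a = \left(-5\right) \frac{1}{2} + 3 \cdot \frac{1}{6} = - \frac{5}{2} + \frac{1}{2} = -2$)
$\left(U{\left(Y \right)} + a^{2}\right) r = \left(2 \cdot 3 + \left(-2\right)^{2}\right) \left(-21\right) = \left(6 + 4\right) \left(-21\right) = 10 \left(-21\right) = -210$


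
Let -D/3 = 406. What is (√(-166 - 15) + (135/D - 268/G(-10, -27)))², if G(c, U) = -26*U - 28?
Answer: (69569 - 136822*I*√181)²/18720259684 ≈ -180.74 - 13.681*I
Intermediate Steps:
D = -1218 (D = -3*406 = -1218)
G(c, U) = -28 - 26*U
(√(-166 - 15) + (135/D - 268/G(-10, -27)))² = (√(-166 - 15) + (135/(-1218) - 268/(-28 - 26*(-27))))² = (√(-181) + (135*(-1/1218) - 268/(-28 + 702)))² = (I*√181 + (-45/406 - 268/674))² = (I*√181 + (-45/406 - 268*1/674))² = (I*√181 + (-45/406 - 134/337))² = (I*√181 - 69569/136822)² = (-69569/136822 + I*√181)²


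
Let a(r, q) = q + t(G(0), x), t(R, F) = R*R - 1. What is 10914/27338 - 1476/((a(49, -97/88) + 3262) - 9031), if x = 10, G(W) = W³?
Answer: 4546814721/6941897333 ≈ 0.65498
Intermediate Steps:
t(R, F) = -1 + R² (t(R, F) = R² - 1 = -1 + R²)
a(r, q) = -1 + q (a(r, q) = q + (-1 + (0³)²) = q + (-1 + 0²) = q + (-1 + 0) = q - 1 = -1 + q)
10914/27338 - 1476/((a(49, -97/88) + 3262) - 9031) = 10914/27338 - 1476/(((-1 - 97/88) + 3262) - 9031) = 10914*(1/27338) - 1476/(((-1 - 97*1/88) + 3262) - 9031) = 5457/13669 - 1476/(((-1 - 97/88) + 3262) - 9031) = 5457/13669 - 1476/((-185/88 + 3262) - 9031) = 5457/13669 - 1476/(286871/88 - 9031) = 5457/13669 - 1476/(-507857/88) = 5457/13669 - 1476*(-88/507857) = 5457/13669 + 129888/507857 = 4546814721/6941897333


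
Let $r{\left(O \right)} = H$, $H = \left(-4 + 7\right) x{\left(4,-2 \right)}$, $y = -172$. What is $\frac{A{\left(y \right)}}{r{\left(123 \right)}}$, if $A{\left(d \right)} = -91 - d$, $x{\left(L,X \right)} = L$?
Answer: $\frac{27}{4} \approx 6.75$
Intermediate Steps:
$H = 12$ ($H = \left(-4 + 7\right) 4 = 3 \cdot 4 = 12$)
$r{\left(O \right)} = 12$
$\frac{A{\left(y \right)}}{r{\left(123 \right)}} = \frac{-91 - -172}{12} = \left(-91 + 172\right) \frac{1}{12} = 81 \cdot \frac{1}{12} = \frac{27}{4}$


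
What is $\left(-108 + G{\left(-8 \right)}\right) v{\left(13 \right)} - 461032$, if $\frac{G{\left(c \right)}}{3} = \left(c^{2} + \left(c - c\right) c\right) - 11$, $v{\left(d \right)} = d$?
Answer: $-460369$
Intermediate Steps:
$G{\left(c \right)} = -33 + 3 c^{2}$ ($G{\left(c \right)} = 3 \left(\left(c^{2} + \left(c - c\right) c\right) - 11\right) = 3 \left(\left(c^{2} + 0 c\right) - 11\right) = 3 \left(\left(c^{2} + 0\right) - 11\right) = 3 \left(c^{2} - 11\right) = 3 \left(-11 + c^{2}\right) = -33 + 3 c^{2}$)
$\left(-108 + G{\left(-8 \right)}\right) v{\left(13 \right)} - 461032 = \left(-108 - \left(33 - 3 \left(-8\right)^{2}\right)\right) 13 - 461032 = \left(-108 + \left(-33 + 3 \cdot 64\right)\right) 13 - 461032 = \left(-108 + \left(-33 + 192\right)\right) 13 - 461032 = \left(-108 + 159\right) 13 - 461032 = 51 \cdot 13 - 461032 = 663 - 461032 = -460369$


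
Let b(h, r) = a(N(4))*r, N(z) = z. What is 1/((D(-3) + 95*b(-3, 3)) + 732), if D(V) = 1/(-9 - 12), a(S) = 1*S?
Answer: 21/39311 ≈ 0.00053420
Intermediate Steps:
a(S) = S
D(V) = -1/21 (D(V) = 1/(-21) = -1/21)
b(h, r) = 4*r
1/((D(-3) + 95*b(-3, 3)) + 732) = 1/((-1/21 + 95*(4*3)) + 732) = 1/((-1/21 + 95*12) + 732) = 1/((-1/21 + 1140) + 732) = 1/(23939/21 + 732) = 1/(39311/21) = 21/39311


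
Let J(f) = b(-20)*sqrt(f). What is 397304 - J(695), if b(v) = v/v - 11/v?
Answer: 397304 - 31*sqrt(695)/20 ≈ 3.9726e+5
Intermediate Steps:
b(v) = 1 - 11/v
J(f) = 31*sqrt(f)/20 (J(f) = ((-11 - 20)/(-20))*sqrt(f) = (-1/20*(-31))*sqrt(f) = 31*sqrt(f)/20)
397304 - J(695) = 397304 - 31*sqrt(695)/20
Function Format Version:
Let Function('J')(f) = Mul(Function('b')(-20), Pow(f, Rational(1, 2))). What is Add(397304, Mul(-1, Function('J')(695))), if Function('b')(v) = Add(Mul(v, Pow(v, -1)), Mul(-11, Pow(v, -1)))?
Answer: Add(397304, Mul(Rational(-31, 20), Pow(695, Rational(1, 2)))) ≈ 3.9726e+5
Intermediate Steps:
Function('b')(v) = Add(1, Mul(-11, Pow(v, -1)))
Function('J')(f) = Mul(Rational(31, 20), Pow(f, Rational(1, 2))) (Function('J')(f) = Mul(Mul(Pow(-20, -1), Add(-11, -20)), Pow(f, Rational(1, 2))) = Mul(Mul(Rational(-1, 20), -31), Pow(f, Rational(1, 2))) = Mul(Rational(31, 20), Pow(f, Rational(1, 2))))
Add(397304, Mul(-1, Function('J')(695))) = Add(397304, Mul(-1, Mul(Rational(31, 20), Pow(695, Rational(1, 2))))) = Add(397304, Mul(Rational(-31, 20), Pow(695, Rational(1, 2))))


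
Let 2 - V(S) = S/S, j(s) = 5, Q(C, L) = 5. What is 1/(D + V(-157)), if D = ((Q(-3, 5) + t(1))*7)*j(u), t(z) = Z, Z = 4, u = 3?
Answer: 1/316 ≈ 0.0031646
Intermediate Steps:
t(z) = 4
V(S) = 1 (V(S) = 2 - S/S = 2 - 1*1 = 2 - 1 = 1)
D = 315 (D = ((5 + 4)*7)*5 = (9*7)*5 = 63*5 = 315)
1/(D + V(-157)) = 1/(315 + 1) = 1/316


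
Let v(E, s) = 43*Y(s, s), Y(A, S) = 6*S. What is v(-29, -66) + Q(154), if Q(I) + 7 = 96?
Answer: -16939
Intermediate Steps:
Q(I) = 89 (Q(I) = -7 + 96 = 89)
v(E, s) = 258*s (v(E, s) = 43*(6*s) = 258*s)
v(-29, -66) + Q(154) = 258*(-66) + 89 = -17028 + 89 = -16939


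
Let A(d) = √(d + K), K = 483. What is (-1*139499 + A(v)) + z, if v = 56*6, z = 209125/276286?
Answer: -38541411589/276286 + 3*√91 ≈ -1.3947e+5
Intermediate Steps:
z = 209125/276286 (z = 209125*(1/276286) = 209125/276286 ≈ 0.75692)
v = 336
A(d) = √(483 + d) (A(d) = √(d + 483) = √(483 + d))
(-1*139499 + A(v)) + z = (-1*139499 + √(483 + 336)) + 209125/276286 = (-139499 + √819) + 209125/276286 = (-139499 + 3*√91) + 209125/276286 = -38541411589/276286 + 3*√91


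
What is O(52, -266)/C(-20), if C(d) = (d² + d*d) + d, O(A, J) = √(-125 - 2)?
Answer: I*√127/780 ≈ 0.014448*I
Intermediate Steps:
O(A, J) = I*√127 (O(A, J) = √(-127) = I*√127)
C(d) = d + 2*d² (C(d) = (d² + d²) + d = 2*d² + d = d + 2*d²)
O(52, -266)/C(-20) = (I*√127)/((-20*(1 + 2*(-20)))) = (I*√127)/((-20*(1 - 40))) = (I*√127)/((-20*(-39))) = (I*√127)/780 = (I*√127)*(1/780) = I*√127/780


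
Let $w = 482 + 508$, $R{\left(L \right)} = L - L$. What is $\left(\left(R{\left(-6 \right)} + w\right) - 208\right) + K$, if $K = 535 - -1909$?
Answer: $3226$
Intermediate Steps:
$R{\left(L \right)} = 0$
$K = 2444$ ($K = 535 + 1909 = 2444$)
$w = 990$
$\left(\left(R{\left(-6 \right)} + w\right) - 208\right) + K = \left(\left(0 + 990\right) - 208\right) + 2444 = \left(990 - 208\right) + 2444 = 782 + 2444 = 3226$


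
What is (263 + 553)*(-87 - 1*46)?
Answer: -108528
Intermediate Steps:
(263 + 553)*(-87 - 1*46) = 816*(-87 - 46) = 816*(-133) = -108528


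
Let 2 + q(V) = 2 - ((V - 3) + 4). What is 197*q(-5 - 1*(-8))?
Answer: -788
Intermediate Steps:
q(V) = -1 - V (q(V) = -2 + (2 - ((V - 3) + 4)) = -2 + (2 - ((-3 + V) + 4)) = -2 + (2 - (1 + V)) = -2 + (2 + (-1 - V)) = -2 + (1 - V) = -1 - V)
197*q(-5 - 1*(-8)) = 197*(-1 - (-5 - 1*(-8))) = 197*(-1 - (-5 + 8)) = 197*(-1 - 1*3) = 197*(-1 - 3) = 197*(-4) = -788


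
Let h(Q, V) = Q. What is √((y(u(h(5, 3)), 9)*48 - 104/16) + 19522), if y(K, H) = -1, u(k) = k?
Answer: √77870/2 ≈ 139.53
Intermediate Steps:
√((y(u(h(5, 3)), 9)*48 - 104/16) + 19522) = √((-1*48 - 104/16) + 19522) = √((-48 - 104*1/16) + 19522) = √((-48 - 13/2) + 19522) = √(-109/2 + 19522) = √(38935/2) = √77870/2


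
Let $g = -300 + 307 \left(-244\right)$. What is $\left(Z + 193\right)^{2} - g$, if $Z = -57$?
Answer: $93704$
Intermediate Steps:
$g = -75208$ ($g = -300 - 74908 = -75208$)
$\left(Z + 193\right)^{2} - g = \left(-57 + 193\right)^{2} - -75208 = 136^{2} + 75208 = 18496 + 75208 = 93704$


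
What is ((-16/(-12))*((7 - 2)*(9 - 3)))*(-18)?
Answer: -720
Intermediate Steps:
((-16/(-12))*((7 - 2)*(9 - 3)))*(-18) = ((-16*(-1/12))*(5*6))*(-18) = ((4/3)*30)*(-18) = 40*(-18) = -720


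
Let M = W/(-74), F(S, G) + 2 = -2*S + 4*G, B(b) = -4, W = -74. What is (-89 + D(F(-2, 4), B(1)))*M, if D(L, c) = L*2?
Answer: -53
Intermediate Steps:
F(S, G) = -2 - 2*S + 4*G (F(S, G) = -2 + (-2*S + 4*G) = -2 - 2*S + 4*G)
M = 1 (M = -74/(-74) = -74*(-1/74) = 1)
D(L, c) = 2*L
(-89 + D(F(-2, 4), B(1)))*M = (-89 + 2*(-2 - 2*(-2) + 4*4))*1 = (-89 + 2*(-2 + 4 + 16))*1 = (-89 + 2*18)*1 = (-89 + 36)*1 = -53*1 = -53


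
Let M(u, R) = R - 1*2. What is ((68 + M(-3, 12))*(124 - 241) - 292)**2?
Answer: 88698724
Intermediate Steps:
M(u, R) = -2 + R (M(u, R) = R - 2 = -2 + R)
((68 + M(-3, 12))*(124 - 241) - 292)**2 = ((68 + (-2 + 12))*(124 - 241) - 292)**2 = ((68 + 10)*(-117) - 292)**2 = (78*(-117) - 292)**2 = (-9126 - 292)**2 = (-9418)**2 = 88698724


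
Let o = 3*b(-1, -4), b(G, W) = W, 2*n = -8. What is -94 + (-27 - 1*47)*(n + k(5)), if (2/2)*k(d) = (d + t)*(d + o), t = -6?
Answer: -316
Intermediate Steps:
n = -4 (n = (½)*(-8) = -4)
o = -12 (o = 3*(-4) = -12)
k(d) = (-12 + d)*(-6 + d) (k(d) = (d - 6)*(d - 12) = (-6 + d)*(-12 + d) = (-12 + d)*(-6 + d))
-94 + (-27 - 1*47)*(n + k(5)) = -94 + (-27 - 1*47)*(-4 + (72 + 5² - 18*5)) = -94 + (-27 - 47)*(-4 + (72 + 25 - 90)) = -94 - 74*(-4 + 7) = -94 - 74*3 = -94 - 222 = -316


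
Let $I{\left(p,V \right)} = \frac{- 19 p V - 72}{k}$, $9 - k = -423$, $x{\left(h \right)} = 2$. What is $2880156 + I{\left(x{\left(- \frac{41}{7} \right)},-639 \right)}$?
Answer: $\frac{69125089}{24} \approx 2.8802 \cdot 10^{6}$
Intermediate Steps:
$k = 432$ ($k = 9 - -423 = 9 + 423 = 432$)
$I{\left(p,V \right)} = - \frac{1}{6} - \frac{19 V p}{432}$ ($I{\left(p,V \right)} = \frac{- 19 p V - 72}{432} = \left(- 19 V p - 72\right) \frac{1}{432} = \left(-72 - 19 V p\right) \frac{1}{432} = - \frac{1}{6} - \frac{19 V p}{432}$)
$2880156 + I{\left(x{\left(- \frac{41}{7} \right)},-639 \right)} = 2880156 - \left(\frac{1}{6} - \frac{1349}{24}\right) = 2880156 + \left(- \frac{1}{6} + \frac{1349}{24}\right) = 2880156 + \frac{1345}{24} = \frac{69125089}{24}$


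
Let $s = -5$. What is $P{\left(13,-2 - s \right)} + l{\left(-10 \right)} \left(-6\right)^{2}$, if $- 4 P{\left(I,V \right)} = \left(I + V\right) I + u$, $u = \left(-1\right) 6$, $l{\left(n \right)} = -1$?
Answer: $- \frac{173}{2} \approx -86.5$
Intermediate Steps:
$u = -6$
$P{\left(I,V \right)} = \frac{3}{2} - \frac{I \left(I + V\right)}{4}$ ($P{\left(I,V \right)} = - \frac{\left(I + V\right) I - 6}{4} = - \frac{I \left(I + V\right) - 6}{4} = - \frac{-6 + I \left(I + V\right)}{4} = \frac{3}{2} - \frac{I \left(I + V\right)}{4}$)
$P{\left(13,-2 - s \right)} + l{\left(-10 \right)} \left(-6\right)^{2} = \left(\frac{3}{2} - \frac{13^{2}}{4} - \frac{13 \left(-2 - -5\right)}{4}\right) - \left(-6\right)^{2} = \left(\frac{3}{2} - \frac{169}{4} - \frac{13 \left(-2 + 5\right)}{4}\right) - 36 = \left(\frac{3}{2} - \frac{169}{4} - \frac{13}{4} \cdot 3\right) - 36 = \left(\frac{3}{2} - \frac{169}{4} - \frac{39}{4}\right) - 36 = - \frac{101}{2} - 36 = - \frac{173}{2}$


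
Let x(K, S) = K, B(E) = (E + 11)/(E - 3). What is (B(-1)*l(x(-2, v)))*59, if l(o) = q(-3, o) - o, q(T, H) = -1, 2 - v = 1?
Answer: -295/2 ≈ -147.50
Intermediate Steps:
v = 1 (v = 2 - 1*1 = 2 - 1 = 1)
B(E) = (11 + E)/(-3 + E)
l(o) = -1 - o
(B(-1)*l(x(-2, v)))*59 = (((11 - 1)/(-3 - 1))*(-1 - 1*(-2)))*59 = ((10/(-4))*(-1 + 2))*59 = (-1/4*10*1)*59 = -5/2*1*59 = -5/2*59 = -295/2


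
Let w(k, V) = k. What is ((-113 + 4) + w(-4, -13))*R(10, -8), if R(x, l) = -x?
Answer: 1130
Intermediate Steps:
((-113 + 4) + w(-4, -13))*R(10, -8) = ((-113 + 4) - 4)*(-1*10) = (-109 - 4)*(-10) = -113*(-10) = 1130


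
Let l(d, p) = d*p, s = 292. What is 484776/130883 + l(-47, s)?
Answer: -1795753516/130883 ≈ -13720.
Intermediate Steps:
484776/130883 + l(-47, s) = 484776/130883 - 47*292 = 484776*(1/130883) - 13724 = 484776/130883 - 13724 = -1795753516/130883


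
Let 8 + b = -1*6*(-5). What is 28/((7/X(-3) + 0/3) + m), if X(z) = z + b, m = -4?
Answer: -532/69 ≈ -7.7101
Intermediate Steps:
b = 22 (b = -8 - 1*6*(-5) = -8 - 6*(-5) = -8 + 30 = 22)
X(z) = 22 + z (X(z) = z + 22 = 22 + z)
28/((7/X(-3) + 0/3) + m) = 28/((7/(22 - 3) + 0/3) - 4) = 28/((7/19 + 0*(1/3)) - 4) = 28/((7*(1/19) + 0) - 4) = 28/((7/19 + 0) - 4) = 28/(7/19 - 4) = 28/(-69/19) = -19/69*28 = -532/69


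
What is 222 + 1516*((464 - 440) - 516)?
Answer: -745650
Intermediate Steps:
222 + 1516*((464 - 440) - 516) = 222 + 1516*(24 - 516) = 222 + 1516*(-492) = 222 - 745872 = -745650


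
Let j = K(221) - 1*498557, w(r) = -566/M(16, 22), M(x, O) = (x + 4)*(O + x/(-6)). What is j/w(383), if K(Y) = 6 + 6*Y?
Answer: 288390500/849 ≈ 3.3968e+5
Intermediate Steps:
M(x, O) = (4 + x)*(O - x/6) (M(x, O) = (4 + x)*(O + x*(-⅙)) = (4 + x)*(O - x/6))
w(r) = -849/580 (w(r) = -566/(4*22 - ⅔*16 - ⅙*16² + 22*16) = -566/(88 - 32/3 - ⅙*256 + 352) = -566/(88 - 32/3 - 128/3 + 352) = -566/1160/3 = -566*3/1160 = -849/580)
j = -497225 (j = (6 + 6*221) - 1*498557 = (6 + 1326) - 498557 = 1332 - 498557 = -497225)
j/w(383) = -497225/(-849/580) = -497225*(-580/849) = 288390500/849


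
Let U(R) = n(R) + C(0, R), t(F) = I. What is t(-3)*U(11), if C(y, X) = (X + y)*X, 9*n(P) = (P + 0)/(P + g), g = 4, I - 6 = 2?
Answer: 130768/135 ≈ 968.65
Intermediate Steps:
I = 8 (I = 6 + 2 = 8)
n(P) = P/(9*(4 + P)) (n(P) = ((P + 0)/(P + 4))/9 = (P/(4 + P))/9 = P/(9*(4 + P)))
C(y, X) = X*(X + y)
t(F) = 8
U(R) = R² + R/(9*(4 + R)) (U(R) = R/(9*(4 + R)) + R*(R + 0) = R/(9*(4 + R)) + R*R = R/(9*(4 + R)) + R² = R² + R/(9*(4 + R)))
t(-3)*U(11) = 8*((⅑)*11*(1 + 9*11*(4 + 11))/(4 + 11)) = 8*((⅑)*11*(1 + 9*11*15)/15) = 8*((⅑)*11*(1/15)*(1 + 1485)) = 8*((⅑)*11*(1/15)*1486) = 8*(16346/135) = 130768/135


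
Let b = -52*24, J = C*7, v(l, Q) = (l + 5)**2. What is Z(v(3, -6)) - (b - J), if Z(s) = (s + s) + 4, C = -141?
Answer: 393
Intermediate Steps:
v(l, Q) = (5 + l)**2
Z(s) = 4 + 2*s (Z(s) = 2*s + 4 = 4 + 2*s)
J = -987 (J = -141*7 = -987)
b = -1248
Z(v(3, -6)) - (b - J) = (4 + 2*(5 + 3)**2) - (-1248 - 1*(-987)) = (4 + 2*8**2) - (-1248 + 987) = (4 + 2*64) - 1*(-261) = (4 + 128) + 261 = 132 + 261 = 393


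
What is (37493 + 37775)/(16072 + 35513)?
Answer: 75268/51585 ≈ 1.4591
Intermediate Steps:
(37493 + 37775)/(16072 + 35513) = 75268/51585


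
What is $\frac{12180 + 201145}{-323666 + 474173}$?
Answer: $\frac{30475}{21501} \approx 1.4174$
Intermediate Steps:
$\frac{12180 + 201145}{-323666 + 474173} = \frac{213325}{150507} = 213325 \cdot \frac{1}{150507} = \frac{30475}{21501}$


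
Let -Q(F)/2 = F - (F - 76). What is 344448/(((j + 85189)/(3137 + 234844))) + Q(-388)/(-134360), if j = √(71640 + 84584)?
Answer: 117281491796139961883/121881474502115 - 655776635904*√2441/7257009497 ≈ 9.5779e+5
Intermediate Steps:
j = 8*√2441 (j = √156224 = 8*√2441 ≈ 395.25)
Q(F) = -152 (Q(F) = -2*(F - (F - 76)) = -2*(F - (-76 + F)) = -2*(F + (76 - F)) = -2*76 = -152)
344448/(((j + 85189)/(3137 + 234844))) + Q(-388)/(-134360) = 344448/(((8*√2441 + 85189)/(3137 + 234844))) - 152/(-134360) = 344448/(((85189 + 8*√2441)/237981)) - 152*(-1/134360) = 344448/(((85189 + 8*√2441)*(1/237981))) + 19/16795 = 344448/(85189/237981 + 8*√2441/237981) + 19/16795 = 19/16795 + 344448/(85189/237981 + 8*√2441/237981)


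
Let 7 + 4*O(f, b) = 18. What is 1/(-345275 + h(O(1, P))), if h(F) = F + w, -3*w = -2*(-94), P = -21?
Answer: -12/4144019 ≈ -2.8957e-6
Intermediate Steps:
O(f, b) = 11/4 (O(f, b) = -7/4 + (1/4)*18 = -7/4 + 9/2 = 11/4)
w = -188/3 (w = -(-2)*(-94)/3 = -1/3*188 = -188/3 ≈ -62.667)
h(F) = -188/3 + F (h(F) = F - 188/3 = -188/3 + F)
1/(-345275 + h(O(1, P))) = 1/(-345275 + (-188/3 + 11/4)) = 1/(-345275 - 719/12) = 1/(-4144019/12) = -12/4144019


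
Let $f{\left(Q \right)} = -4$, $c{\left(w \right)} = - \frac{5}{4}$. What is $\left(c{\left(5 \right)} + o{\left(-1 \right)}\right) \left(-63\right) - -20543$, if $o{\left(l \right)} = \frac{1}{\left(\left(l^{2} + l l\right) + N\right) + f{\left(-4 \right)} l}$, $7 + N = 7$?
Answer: $\frac{82445}{4} \approx 20611.0$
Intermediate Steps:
$c{\left(w \right)} = - \frac{5}{4}$ ($c{\left(w \right)} = \left(-5\right) \frac{1}{4} = - \frac{5}{4}$)
$N = 0$ ($N = -7 + 7 = 0$)
$o{\left(l \right)} = \frac{1}{- 4 l + 2 l^{2}}$ ($o{\left(l \right)} = \frac{1}{\left(\left(l^{2} + l l\right) + 0\right) - 4 l} = \frac{1}{\left(\left(l^{2} + l^{2}\right) + 0\right) - 4 l} = \frac{1}{\left(2 l^{2} + 0\right) - 4 l} = \frac{1}{2 l^{2} - 4 l} = \frac{1}{- 4 l + 2 l^{2}}$)
$\left(c{\left(5 \right)} + o{\left(-1 \right)}\right) \left(-63\right) - -20543 = \left(- \frac{5}{4} + \frac{1}{2 \left(-1\right) \left(-2 - 1\right)}\right) \left(-63\right) - -20543 = \left(- \frac{5}{4} + \frac{1}{2} \left(-1\right) \frac{1}{-3}\right) \left(-63\right) + 20543 = \left(- \frac{5}{4} + \frac{1}{2} \left(-1\right) \left(- \frac{1}{3}\right)\right) \left(-63\right) + 20543 = \left(- \frac{5}{4} + \frac{1}{6}\right) \left(-63\right) + 20543 = \left(- \frac{13}{12}\right) \left(-63\right) + 20543 = \frac{273}{4} + 20543 = \frac{82445}{4}$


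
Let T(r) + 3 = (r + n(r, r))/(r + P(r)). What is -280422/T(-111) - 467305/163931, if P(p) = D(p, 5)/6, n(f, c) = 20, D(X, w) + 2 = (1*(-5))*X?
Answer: -577187865089/3770413 ≈ -1.5308e+5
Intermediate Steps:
D(X, w) = -2 - 5*X (D(X, w) = -2 + (1*(-5))*X = -2 - 5*X)
P(p) = -⅓ - 5*p/6 (P(p) = (-2 - 5*p)/6 = (-2 - 5*p)*(⅙) = -⅓ - 5*p/6)
T(r) = -3 + (20 + r)/(-⅓ + r/6) (T(r) = -3 + (r + 20)/(r + (-⅓ - 5*r/6)) = -3 + (20 + r)/(-⅓ + r/6))
-280422/T(-111) - 467305/163931 = -280422*(-2 - 111)/(3*(42 - 111)) - 467305/163931 = -280422/(3*(-69)/(-113)) - 467305*1/163931 = -280422/(3*(-1/113)*(-69)) - 467305/163931 = -280422/207/113 - 467305/163931 = -280422*113/207 - 467305/163931 = -3520854/23 - 467305/163931 = -577187865089/3770413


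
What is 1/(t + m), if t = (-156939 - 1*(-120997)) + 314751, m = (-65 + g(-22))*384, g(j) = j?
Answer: 1/245401 ≈ 4.0750e-6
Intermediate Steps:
m = -33408 (m = (-65 - 22)*384 = -87*384 = -33408)
t = 278809 (t = (-156939 + 120997) + 314751 = -35942 + 314751 = 278809)
1/(t + m) = 1/(278809 - 33408) = 1/245401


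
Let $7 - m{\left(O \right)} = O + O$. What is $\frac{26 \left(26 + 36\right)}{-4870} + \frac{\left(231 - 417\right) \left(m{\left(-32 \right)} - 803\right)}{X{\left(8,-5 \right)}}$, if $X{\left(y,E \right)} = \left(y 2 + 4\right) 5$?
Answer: $\frac{16572476}{12175} \approx 1361.2$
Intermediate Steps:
$X{\left(y,E \right)} = 20 + 10 y$ ($X{\left(y,E \right)} = \left(2 y + 4\right) 5 = \left(4 + 2 y\right) 5 = 20 + 10 y$)
$m{\left(O \right)} = 7 - 2 O$ ($m{\left(O \right)} = 7 - \left(O + O\right) = 7 - 2 O$)
$\frac{26 \left(26 + 36\right)}{-4870} + \frac{\left(231 - 417\right) \left(m{\left(-32 \right)} - 803\right)}{X{\left(8,-5 \right)}} = \frac{26 \left(26 + 36\right)}{-4870} + \frac{\left(231 - 417\right) \left(\left(7 - -64\right) - 803\right)}{20 + 10 \cdot 8} = 26 \cdot 62 \left(- \frac{1}{4870}\right) + \frac{\left(-186\right) \left(\left(7 + 64\right) - 803\right)}{20 + 80} = 1612 \left(- \frac{1}{4870}\right) + \frac{\left(-186\right) \left(71 - 803\right)}{100} = - \frac{806}{2435} + \left(-186\right) \left(-732\right) \frac{1}{100} = - \frac{806}{2435} + 136152 \cdot \frac{1}{100} = - \frac{806}{2435} + \frac{34038}{25} = \frac{16572476}{12175}$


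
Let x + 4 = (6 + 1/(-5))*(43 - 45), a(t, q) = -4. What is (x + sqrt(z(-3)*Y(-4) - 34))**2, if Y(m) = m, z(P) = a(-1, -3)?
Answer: 5634/25 - 468*I*sqrt(2)/5 ≈ 225.36 - 132.37*I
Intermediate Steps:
z(P) = -4
x = -78/5 (x = -4 + (6 + 1/(-5))*(43 - 45) = -4 + (6 + 1*(-1/5))*(-2) = -4 + (6 - 1/5)*(-2) = -4 + (29/5)*(-2) = -4 - 58/5 = -78/5 ≈ -15.600)
(x + sqrt(z(-3)*Y(-4) - 34))**2 = (-78/5 + sqrt(-4*(-4) - 34))**2 = (-78/5 + sqrt(16 - 34))**2 = (-78/5 + sqrt(-18))**2 = (-78/5 + 3*I*sqrt(2))**2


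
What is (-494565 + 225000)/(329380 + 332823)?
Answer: -269565/662203 ≈ -0.40707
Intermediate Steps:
(-494565 + 225000)/(329380 + 332823) = -269565/662203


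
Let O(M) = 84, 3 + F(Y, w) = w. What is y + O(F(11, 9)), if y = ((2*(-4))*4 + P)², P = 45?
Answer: 253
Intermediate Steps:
F(Y, w) = -3 + w
y = 169 (y = ((2*(-4))*4 + 45)² = (-8*4 + 45)² = (-32 + 45)² = 13² = 169)
y + O(F(11, 9)) = 169 + 84 = 253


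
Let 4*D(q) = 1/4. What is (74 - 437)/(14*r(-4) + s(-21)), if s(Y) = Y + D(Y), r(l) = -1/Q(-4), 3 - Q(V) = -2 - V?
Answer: 5808/559 ≈ 10.390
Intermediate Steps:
D(q) = 1/16 (D(q) = (1/4)/4 = (1/4)*(1/4) = 1/16)
Q(V) = 5 + V (Q(V) = 3 - (-2 - V) = 3 + (2 + V) = 5 + V)
r(l) = -1 (r(l) = -1/(5 - 4) = -1/1 = -1*1 = -1)
s(Y) = 1/16 + Y (s(Y) = Y + 1/16 = 1/16 + Y)
(74 - 437)/(14*r(-4) + s(-21)) = (74 - 437)/(14*(-1) + (1/16 - 21)) = -363/(-14 - 335/16) = -363/(-559/16) = -16/559*(-363) = 5808/559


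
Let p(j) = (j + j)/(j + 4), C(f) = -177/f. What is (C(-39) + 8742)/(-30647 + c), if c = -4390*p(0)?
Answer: -113705/398411 ≈ -0.28540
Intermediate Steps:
p(j) = 2*j/(4 + j) (p(j) = (2*j)/(4 + j) = 2*j/(4 + j))
c = 0 (c = -8780*0/(4 + 0) = -8780*0/4 = -4390*0 = 0)
(C(-39) + 8742)/(-30647 + c) = (-177/(-39) + 8742)/(-30647 + 0) = (-177*(-1/39) + 8742)/(-30647) = (59/13 + 8742)*(-1/30647) = (113705/13)*(-1/30647) = -113705/398411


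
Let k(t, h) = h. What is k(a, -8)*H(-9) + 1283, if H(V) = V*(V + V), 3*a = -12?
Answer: -13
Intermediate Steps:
a = -4 (a = (⅓)*(-12) = -4)
H(V) = 2*V² (H(V) = V*(2*V) = 2*V²)
k(a, -8)*H(-9) + 1283 = -16*(-9)² + 1283 = -16*81 + 1283 = -8*162 + 1283 = -1296 + 1283 = -13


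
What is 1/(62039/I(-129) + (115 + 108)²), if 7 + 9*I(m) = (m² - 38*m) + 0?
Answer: 21536/1071522095 ≈ 2.0099e-5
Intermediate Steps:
I(m) = -7/9 - 38*m/9 + m²/9 (I(m) = -7/9 + ((m² - 38*m) + 0)/9 = -7/9 + (m² - 38*m)/9 = -7/9 + (-38*m/9 + m²/9) = -7/9 - 38*m/9 + m²/9)
1/(62039/I(-129) + (115 + 108)²) = 1/(62039/(-7/9 - 38/9*(-129) + (⅑)*(-129)²) + (115 + 108)²) = 1/(62039/(-7/9 + 1634/3 + (⅑)*16641) + 223²) = 1/(62039/(-7/9 + 1634/3 + 1849) + 49729) = 1/(62039/(21536/9) + 49729) = 1/(62039*(9/21536) + 49729) = 1/(558351/21536 + 49729) = 1/(1071522095/21536) = 21536/1071522095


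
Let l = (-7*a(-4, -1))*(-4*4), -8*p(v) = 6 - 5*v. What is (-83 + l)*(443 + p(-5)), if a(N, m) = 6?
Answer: 2069157/8 ≈ 2.5864e+5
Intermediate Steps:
p(v) = -¾ + 5*v/8 (p(v) = -(6 - 5*v)/8 = -¾ + 5*v/8)
l = 672 (l = (-7*6)*(-4*4) = -42*(-16) = 672)
(-83 + l)*(443 + p(-5)) = (-83 + 672)*(443 + (-¾ + (5/8)*(-5))) = 589*(443 + (-¾ - 25/8)) = 589*(443 - 31/8) = 589*(3513/8) = 2069157/8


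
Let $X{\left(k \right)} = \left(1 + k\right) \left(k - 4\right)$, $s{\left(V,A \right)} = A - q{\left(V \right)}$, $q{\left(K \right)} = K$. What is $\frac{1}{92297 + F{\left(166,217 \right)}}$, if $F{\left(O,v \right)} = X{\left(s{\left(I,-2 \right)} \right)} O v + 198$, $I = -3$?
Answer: $- \frac{1}{123637} \approx -8.0882 \cdot 10^{-6}$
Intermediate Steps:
$s{\left(V,A \right)} = A - V$
$X{\left(k \right)} = \left(1 + k\right) \left(-4 + k\right)$
$F{\left(O,v \right)} = 198 - 6 O v$ ($F{\left(O,v \right)} = \left(-4 + \left(-2 - -3\right)^{2} - 3 \left(-2 - -3\right)\right) O v + 198 = \left(-4 + \left(-2 + 3\right)^{2} - 3 \left(-2 + 3\right)\right) O v + 198 = \left(-4 + 1^{2} - 3\right) O v + 198 = \left(-4 + 1 - 3\right) O v + 198 = - 6 O v + 198 = 198 - 6 O v$)
$\frac{1}{92297 + F{\left(166,217 \right)}} = \frac{1}{92297 + \left(198 - 996 \cdot 217\right)} = \frac{1}{92297 + \left(198 - 216132\right)} = \frac{1}{92297 - 215934} = \frac{1}{-123637} = - \frac{1}{123637}$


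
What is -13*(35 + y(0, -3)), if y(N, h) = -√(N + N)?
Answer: -455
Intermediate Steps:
y(N, h) = -√2*√N (y(N, h) = -√(2*N) = -√2*√N)
-13*(35 + y(0, -3)) = -13*(35 - √2*√0) = -13*(35 - 1*√2*0) = -13*(35 + 0) = -13*35 = -455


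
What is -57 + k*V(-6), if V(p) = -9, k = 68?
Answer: -669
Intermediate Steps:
-57 + k*V(-6) = -57 + 68*(-9) = -57 - 612 = -669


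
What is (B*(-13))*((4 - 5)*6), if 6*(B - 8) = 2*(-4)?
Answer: 520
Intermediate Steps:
B = 20/3 (B = 8 + (2*(-4))/6 = 8 + (1/6)*(-8) = 8 - 4/3 = 20/3 ≈ 6.6667)
(B*(-13))*((4 - 5)*6) = ((20/3)*(-13))*((4 - 5)*6) = -(-260)*6/3 = -260/3*(-6) = 520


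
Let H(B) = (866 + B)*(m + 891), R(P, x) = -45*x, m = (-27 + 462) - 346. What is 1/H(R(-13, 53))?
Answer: -1/1488620 ≈ -6.7176e-7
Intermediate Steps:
m = 89 (m = 435 - 346 = 89)
H(B) = 848680 + 980*B (H(B) = (866 + B)*(89 + 891) = (866 + B)*980 = 848680 + 980*B)
1/H(R(-13, 53)) = 1/(848680 + 980*(-45*53)) = 1/(848680 + 980*(-2385)) = 1/(848680 - 2337300) = 1/(-1488620) = -1/1488620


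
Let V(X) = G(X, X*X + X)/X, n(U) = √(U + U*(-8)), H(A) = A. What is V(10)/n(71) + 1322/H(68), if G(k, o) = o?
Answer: 661/34 - 11*I*√497/497 ≈ 19.441 - 0.49342*I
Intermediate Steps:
n(U) = √7*√(-U) (n(U) = √(U - 8*U) = √(-7*U) = √7*√(-U))
V(X) = (X + X²)/X (V(X) = (X*X + X)/X = (X² + X)/X = (X + X²)/X)
V(10)/n(71) + 1322/H(68) = (1 + 10)/((√7*√(-1*71))) + 1322/68 = 11/((√7*√(-71))) + 1322*(1/68) = 11/((√7*(I*√71))) + 661/34 = 11/((I*√497)) + 661/34 = 11*(-I*√497/497) + 661/34 = -11*I*√497/497 + 661/34 = 661/34 - 11*I*√497/497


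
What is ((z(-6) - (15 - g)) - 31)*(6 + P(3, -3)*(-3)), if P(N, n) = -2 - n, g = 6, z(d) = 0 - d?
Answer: -102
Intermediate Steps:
z(d) = -d
((z(-6) - (15 - g)) - 31)*(6 + P(3, -3)*(-3)) = ((-1*(-6) - (15 - 1*6)) - 31)*(6 + (-2 - 1*(-3))*(-3)) = ((6 - (15 - 6)) - 31)*(6 + (-2 + 3)*(-3)) = ((6 - 1*9) - 31)*(6 + 1*(-3)) = ((6 - 9) - 31)*(6 - 3) = (-3 - 31)*3 = -34*3 = -102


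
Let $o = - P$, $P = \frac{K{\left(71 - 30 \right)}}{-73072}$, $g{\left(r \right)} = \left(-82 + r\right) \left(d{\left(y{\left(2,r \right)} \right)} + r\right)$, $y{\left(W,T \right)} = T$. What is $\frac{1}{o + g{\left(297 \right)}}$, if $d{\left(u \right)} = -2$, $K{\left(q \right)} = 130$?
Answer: $\frac{36536}{2317295865} \approx 1.5767 \cdot 10^{-5}$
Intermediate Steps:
$g{\left(r \right)} = \left(-82 + r\right) \left(-2 + r\right)$
$P = - \frac{65}{36536}$ ($P = \frac{130}{-73072} = 130 \left(- \frac{1}{73072}\right) = - \frac{65}{36536} \approx -0.0017791$)
$o = \frac{65}{36536}$ ($o = \left(-1\right) \left(- \frac{65}{36536}\right) = \frac{65}{36536} \approx 0.0017791$)
$\frac{1}{o + g{\left(297 \right)}} = \frac{1}{\frac{65}{36536} + \left(164 + 297^{2} - 24948\right)} = \frac{1}{\frac{65}{36536} + \left(164 + 88209 - 24948\right)} = \frac{1}{\frac{65}{36536} + 63425} = \frac{1}{\frac{2317295865}{36536}} = \frac{36536}{2317295865}$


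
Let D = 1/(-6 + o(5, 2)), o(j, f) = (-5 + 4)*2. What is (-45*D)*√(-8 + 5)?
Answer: 45*I*√3/8 ≈ 9.7428*I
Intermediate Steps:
o(j, f) = -2 (o(j, f) = -1*2 = -2)
D = -⅛ (D = 1/(-6 - 2) = 1/(-8) = -⅛ ≈ -0.12500)
(-45*D)*√(-8 + 5) = (-45*(-⅛))*√(-8 + 5) = 45*√(-3)/8 = 45*(I*√3)/8 = 45*I*√3/8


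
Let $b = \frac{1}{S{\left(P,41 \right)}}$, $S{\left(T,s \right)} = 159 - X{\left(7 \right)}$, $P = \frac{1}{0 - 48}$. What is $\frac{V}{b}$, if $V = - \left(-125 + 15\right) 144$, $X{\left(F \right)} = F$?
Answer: $2407680$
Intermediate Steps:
$P = - \frac{1}{48}$ ($P = \frac{1}{-48} = - \frac{1}{48} \approx -0.020833$)
$S{\left(T,s \right)} = 152$ ($S{\left(T,s \right)} = 159 - 7 = 152$)
$b = \frac{1}{152} \approx 0.0065789$
$V = 15840$ ($V = - \left(-110\right) 144 = \left(-1\right) \left(-15840\right) = 15840$)
$\frac{V}{b} = 15840 \frac{1}{\frac{1}{152}} = 15840 \cdot 152 = 2407680$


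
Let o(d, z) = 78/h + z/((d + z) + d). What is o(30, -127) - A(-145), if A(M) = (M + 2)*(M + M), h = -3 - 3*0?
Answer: -2780105/67 ≈ -41494.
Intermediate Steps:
h = -3 (h = -3 + 0 = -3)
o(d, z) = -26 + z/(z + 2*d) (o(d, z) = 78/(-3) + z/((d + z) + d) = 78*(-1/3) + z/(z + 2*d) = -26 + z/(z + 2*d))
A(M) = 2*M*(2 + M) (A(M) = (2 + M)*(2*M) = 2*M*(2 + M))
o(30, -127) - A(-145) = (-52*30 - 25*(-127))/(-127 + 2*30) - 2*(-145)*(2 - 145) = (-1560 + 3175)/(-127 + 60) - 2*(-145)*(-143) = 1615/(-67) - 1*41470 = -1/67*1615 - 41470 = -1615/67 - 41470 = -2780105/67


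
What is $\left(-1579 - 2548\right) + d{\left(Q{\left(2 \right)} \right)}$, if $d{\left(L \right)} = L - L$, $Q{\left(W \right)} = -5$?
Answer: $-4127$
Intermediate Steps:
$d{\left(L \right)} = 0$
$\left(-1579 - 2548\right) + d{\left(Q{\left(2 \right)} \right)} = \left(-1579 - 2548\right) + 0 = -4127 + 0 = -4127$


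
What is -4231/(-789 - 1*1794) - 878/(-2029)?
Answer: 10852573/5240907 ≈ 2.0707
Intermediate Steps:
-4231/(-789 - 1*1794) - 878/(-2029) = -4231/(-789 - 1794) - 878*(-1/2029) = -4231/(-2583) + 878/2029 = -4231*(-1/2583) + 878/2029 = 4231/2583 + 878/2029 = 10852573/5240907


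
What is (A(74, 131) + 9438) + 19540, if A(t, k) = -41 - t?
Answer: 28863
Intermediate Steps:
(A(74, 131) + 9438) + 19540 = ((-41 - 1*74) + 9438) + 19540 = ((-41 - 74) + 9438) + 19540 = (-115 + 9438) + 19540 = 9323 + 19540 = 28863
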